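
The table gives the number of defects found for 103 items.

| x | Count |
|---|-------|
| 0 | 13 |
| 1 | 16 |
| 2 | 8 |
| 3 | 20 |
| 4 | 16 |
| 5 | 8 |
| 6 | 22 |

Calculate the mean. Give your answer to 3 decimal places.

3.184

Values: 0, 1, 2, 3, 4, 5, 6
Σfx = 13×0 + 16×1 + 8×2 + 20×3 + 16×4 + 8×5 + 22×6 = 328
n = Σf = 103
Mean = 328 / 103 = 3.1845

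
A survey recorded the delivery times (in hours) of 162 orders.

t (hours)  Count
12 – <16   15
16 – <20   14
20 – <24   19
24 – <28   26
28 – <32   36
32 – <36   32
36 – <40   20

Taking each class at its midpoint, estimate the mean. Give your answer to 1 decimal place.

Midpoints: 14, 18, 22, 26, 30, 34, 38
Σfm = 15×14 + 14×18 + 19×22 + 26×26 + 36×30 + 32×34 + 20×38 = 4484
n = Σf = 162
Mean = 4484 / 162 = 27.6790

27.7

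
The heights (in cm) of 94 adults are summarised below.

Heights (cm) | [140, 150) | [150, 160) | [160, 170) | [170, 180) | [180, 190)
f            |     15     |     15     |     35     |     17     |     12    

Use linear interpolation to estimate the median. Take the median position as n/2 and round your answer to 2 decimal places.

164.86

Cumulative frequencies: 15, 30, 65, 82, 94
n = 94; position = n/2 = 47.
This falls in the class [160, 170): L = 160, F = 30, f = 35, h = 10.
Median ≈ 160 + ((47 − 30) / 35) × 10 = 164.8571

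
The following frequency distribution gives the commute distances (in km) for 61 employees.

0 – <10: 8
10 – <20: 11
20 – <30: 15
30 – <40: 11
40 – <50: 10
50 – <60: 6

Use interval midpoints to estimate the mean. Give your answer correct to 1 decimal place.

28.6

Midpoints: 5, 15, 25, 35, 45, 55
Σfm = 8×5 + 11×15 + 15×25 + 11×35 + 10×45 + 6×55 = 1745
n = Σf = 61
Mean = 1745 / 61 = 28.6066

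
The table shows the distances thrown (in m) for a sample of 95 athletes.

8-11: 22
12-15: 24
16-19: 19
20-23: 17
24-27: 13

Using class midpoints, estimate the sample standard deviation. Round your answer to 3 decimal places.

Midpoints: 9.5, 13.5, 17.5, 21.5, 25.5
n = 95, Σfm = 1562.5, mean = 16.4474
Σfm² = 28489.75
Σf(m − x̄)² = Σfm² − (Σfm)²/n = 28489.75 − 1562.5²/95 = 2790.7368
Sample variance = 2790.7368 / 94 = 29.6887
Standard deviation = √29.6887 = 5.4487

5.449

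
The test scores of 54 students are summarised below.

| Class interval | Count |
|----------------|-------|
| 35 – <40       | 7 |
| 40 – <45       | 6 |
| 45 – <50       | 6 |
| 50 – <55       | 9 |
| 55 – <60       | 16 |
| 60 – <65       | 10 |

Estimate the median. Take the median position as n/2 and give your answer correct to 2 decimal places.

Cumulative frequencies: 7, 13, 19, 28, 44, 54
n = 54; position = n/2 = 27.
This falls in the class 50 – <55: L = 50, F = 19, f = 9, h = 5.
Median ≈ 50 + ((27 − 19) / 9) × 5 = 54.4444

54.44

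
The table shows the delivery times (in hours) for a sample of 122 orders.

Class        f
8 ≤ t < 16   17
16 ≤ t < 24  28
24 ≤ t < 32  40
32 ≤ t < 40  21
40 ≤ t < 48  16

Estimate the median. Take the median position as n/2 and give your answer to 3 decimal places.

Cumulative frequencies: 17, 45, 85, 106, 122
n = 122; position = n/2 = 61.
This falls in the class 24 ≤ t < 32: L = 24, F = 45, f = 40, h = 8.
Median ≈ 24 + ((61 − 45) / 40) × 8 = 27.2000

27.200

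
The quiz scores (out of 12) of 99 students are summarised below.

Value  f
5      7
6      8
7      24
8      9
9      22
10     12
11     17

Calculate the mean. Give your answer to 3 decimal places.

Values: 5, 6, 7, 8, 9, 10, 11
Σfx = 7×5 + 8×6 + 24×7 + 9×8 + 22×9 + 12×10 + 17×11 = 828
n = Σf = 99
Mean = 828 / 99 = 8.3636

8.364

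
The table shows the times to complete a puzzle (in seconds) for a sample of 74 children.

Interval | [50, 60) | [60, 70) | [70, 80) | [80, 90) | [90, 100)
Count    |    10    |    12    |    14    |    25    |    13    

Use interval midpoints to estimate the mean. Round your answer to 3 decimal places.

77.568

Midpoints: 55, 65, 75, 85, 95
Σfm = 10×55 + 12×65 + 14×75 + 25×85 + 13×95 = 5740
n = Σf = 74
Mean = 5740 / 74 = 77.5676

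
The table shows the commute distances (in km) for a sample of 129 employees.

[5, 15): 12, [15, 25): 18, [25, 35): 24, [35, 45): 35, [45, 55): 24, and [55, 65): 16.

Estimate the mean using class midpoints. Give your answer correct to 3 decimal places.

36.899

Midpoints: 10, 20, 30, 40, 50, 60
Σfm = 12×10 + 18×20 + 24×30 + 35×40 + 24×50 + 16×60 = 4760
n = Σf = 129
Mean = 4760 / 129 = 36.8992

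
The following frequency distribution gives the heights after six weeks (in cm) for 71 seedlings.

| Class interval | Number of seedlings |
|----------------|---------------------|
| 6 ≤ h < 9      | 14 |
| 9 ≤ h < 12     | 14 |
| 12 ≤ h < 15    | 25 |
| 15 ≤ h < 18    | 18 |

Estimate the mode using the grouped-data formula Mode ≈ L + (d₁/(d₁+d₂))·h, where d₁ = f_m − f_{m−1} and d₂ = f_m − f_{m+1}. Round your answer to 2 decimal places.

13.83

Modal class: 12 ≤ h < 15 (highest frequency 25).
d₁ = 25 − 14 = 11, d₂ = 25 − 18 = 7
Mode ≈ 12 + (11/(11+7)) × 3 = 12 + 1.8333 = 13.8333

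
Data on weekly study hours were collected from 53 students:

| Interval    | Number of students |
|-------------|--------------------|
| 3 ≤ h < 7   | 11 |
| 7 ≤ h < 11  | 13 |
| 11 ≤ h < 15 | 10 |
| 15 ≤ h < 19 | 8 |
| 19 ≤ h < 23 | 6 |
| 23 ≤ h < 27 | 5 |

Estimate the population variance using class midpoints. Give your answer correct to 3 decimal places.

Midpoints: 5, 9, 13, 17, 21, 25
n = 53, Σfm = 689, mean = 13.0000
Σfm² = 11101
Σf(m − x̄)² = Σfm² − (Σfm)²/n = 11101 − 689²/53 = 2144.0000
Population variance = 2144.0000 / 53 = 40.4528

40.453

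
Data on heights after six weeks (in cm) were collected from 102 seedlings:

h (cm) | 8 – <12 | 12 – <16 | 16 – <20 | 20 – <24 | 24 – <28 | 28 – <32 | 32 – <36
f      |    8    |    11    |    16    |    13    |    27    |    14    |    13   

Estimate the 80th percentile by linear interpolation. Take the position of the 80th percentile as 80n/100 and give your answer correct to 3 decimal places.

Cumulative frequencies: 8, 19, 35, 48, 75, 89, 102
n = 102; position = 80n/100 = 81.6.
This falls in the class 28 – <32: L = 28, F = 75, f = 14, h = 4.
80th percentile ≈ 28 + ((81.6 − 75) / 14) × 4 = 29.8857

29.886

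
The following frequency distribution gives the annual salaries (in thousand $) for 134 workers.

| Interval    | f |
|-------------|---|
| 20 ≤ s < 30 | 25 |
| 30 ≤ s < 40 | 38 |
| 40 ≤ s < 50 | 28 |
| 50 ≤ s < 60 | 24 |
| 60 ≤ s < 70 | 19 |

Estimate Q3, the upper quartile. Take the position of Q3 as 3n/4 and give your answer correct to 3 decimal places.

Cumulative frequencies: 25, 63, 91, 115, 134
n = 134; position = 3n/4 = 100.5.
This falls in the class 50 ≤ s < 60: L = 50, F = 91, f = 24, h = 10.
Upper quartile ≈ 50 + ((100.5 − 91) / 24) × 10 = 53.9583

53.958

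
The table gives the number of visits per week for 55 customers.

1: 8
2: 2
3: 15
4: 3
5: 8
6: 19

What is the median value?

4

Cumulative frequencies: 8, 10, 25, 28, 36, 55
n = 55, so the median is the value in position (n+1)/2 = 28.
Position 28 falls at value 4.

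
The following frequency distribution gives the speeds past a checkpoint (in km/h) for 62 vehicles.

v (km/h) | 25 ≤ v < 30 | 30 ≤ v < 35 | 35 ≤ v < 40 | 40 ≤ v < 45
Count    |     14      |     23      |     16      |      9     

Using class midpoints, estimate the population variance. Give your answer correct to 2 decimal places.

24.01

Midpoints: 27.5, 32.5, 37.5, 42.5
n = 62, Σfm = 2115, mean = 34.1129
Σfm² = 73637.5
Σf(m − x̄)² = Σfm² − (Σfm)²/n = 73637.5 − 2115²/62 = 1488.7097
Population variance = 1488.7097 / 62 = 24.0114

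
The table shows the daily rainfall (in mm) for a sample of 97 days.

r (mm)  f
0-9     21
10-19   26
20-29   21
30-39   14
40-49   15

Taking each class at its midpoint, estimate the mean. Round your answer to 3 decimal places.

Midpoints: 4.5, 14.5, 24.5, 34.5, 44.5
Σfm = 21×4.5 + 26×14.5 + 21×24.5 + 14×34.5 + 15×44.5 = 2136.5
n = Σf = 97
Mean = 2136.5 / 97 = 22.0258

22.026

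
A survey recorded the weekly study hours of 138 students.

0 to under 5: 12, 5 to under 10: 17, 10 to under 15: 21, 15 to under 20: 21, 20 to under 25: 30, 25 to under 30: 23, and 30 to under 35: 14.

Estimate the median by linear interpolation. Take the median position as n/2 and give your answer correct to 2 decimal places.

Cumulative frequencies: 12, 29, 50, 71, 101, 124, 138
n = 138; position = n/2 = 69.
This falls in the class 15 to under 20: L = 15, F = 50, f = 21, h = 5.
Median ≈ 15 + ((69 − 50) / 21) × 5 = 19.5238

19.52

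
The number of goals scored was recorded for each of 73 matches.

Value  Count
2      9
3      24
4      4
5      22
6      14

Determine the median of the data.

4

Cumulative frequencies: 9, 33, 37, 59, 73
n = 73, so the median is the value in position (n+1)/2 = 37.
Position 37 falls at value 4.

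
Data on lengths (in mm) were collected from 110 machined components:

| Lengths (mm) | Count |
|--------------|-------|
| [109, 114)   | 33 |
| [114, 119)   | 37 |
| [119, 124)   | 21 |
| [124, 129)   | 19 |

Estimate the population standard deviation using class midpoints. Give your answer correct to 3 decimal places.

Midpoints: 111.5, 116.5, 121.5, 126.5
n = 110, Σfm = 12945, mean = 117.6818
Σfm² = 1526487.5
Σf(m − x̄)² = Σfm² − (Σfm)²/n = 1526487.5 − 12945²/110 = 3096.3636
Population variance = 3096.3636 / 110 = 28.1488
Standard deviation = √28.1488 = 5.3055

5.306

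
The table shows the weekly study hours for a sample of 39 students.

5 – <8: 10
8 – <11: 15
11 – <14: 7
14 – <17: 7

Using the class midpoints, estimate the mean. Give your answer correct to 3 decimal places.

10.346

Midpoints: 6.5, 9.5, 12.5, 15.5
Σfm = 10×6.5 + 15×9.5 + 7×12.5 + 7×15.5 = 403.5
n = Σf = 39
Mean = 403.5 / 39 = 10.3462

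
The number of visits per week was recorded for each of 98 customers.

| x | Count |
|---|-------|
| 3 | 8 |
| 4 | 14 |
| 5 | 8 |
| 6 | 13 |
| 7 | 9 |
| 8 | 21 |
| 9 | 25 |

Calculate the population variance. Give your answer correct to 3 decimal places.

Values: 3, 4, 5, 6, 7, 8, 9
n = 98, Σfx = 654, mean = 6.6735
Σfx² = 4774
Σf(x − x̄)² = Σfx² − (Σfx)²/n = 4774 − 654²/98 = 409.5510
Population variance = 409.5510 / 98 = 4.1791

4.179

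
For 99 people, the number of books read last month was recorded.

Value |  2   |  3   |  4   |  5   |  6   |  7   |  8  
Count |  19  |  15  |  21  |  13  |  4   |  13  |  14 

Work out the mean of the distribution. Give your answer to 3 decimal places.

4.636

Values: 2, 3, 4, 5, 6, 7, 8
Σfx = 19×2 + 15×3 + 21×4 + 13×5 + 4×6 + 13×7 + 14×8 = 459
n = Σf = 99
Mean = 459 / 99 = 4.6364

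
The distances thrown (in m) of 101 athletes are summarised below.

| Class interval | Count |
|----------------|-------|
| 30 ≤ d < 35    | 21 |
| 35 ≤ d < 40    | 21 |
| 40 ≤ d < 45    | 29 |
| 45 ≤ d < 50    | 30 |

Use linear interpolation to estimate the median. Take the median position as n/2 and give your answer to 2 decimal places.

Cumulative frequencies: 21, 42, 71, 101
n = 101; position = n/2 = 50.5.
This falls in the class 40 ≤ d < 45: L = 40, F = 42, f = 29, h = 5.
Median ≈ 40 + ((50.5 − 42) / 29) × 5 = 41.4655

41.47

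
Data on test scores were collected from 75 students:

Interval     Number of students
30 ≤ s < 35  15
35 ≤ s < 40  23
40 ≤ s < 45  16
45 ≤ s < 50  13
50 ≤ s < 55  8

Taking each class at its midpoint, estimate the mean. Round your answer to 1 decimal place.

40.9

Midpoints: 32.5, 37.5, 42.5, 47.5, 52.5
Σfm = 15×32.5 + 23×37.5 + 16×42.5 + 13×47.5 + 8×52.5 = 3067.5
n = Σf = 75
Mean = 3067.5 / 75 = 40.9000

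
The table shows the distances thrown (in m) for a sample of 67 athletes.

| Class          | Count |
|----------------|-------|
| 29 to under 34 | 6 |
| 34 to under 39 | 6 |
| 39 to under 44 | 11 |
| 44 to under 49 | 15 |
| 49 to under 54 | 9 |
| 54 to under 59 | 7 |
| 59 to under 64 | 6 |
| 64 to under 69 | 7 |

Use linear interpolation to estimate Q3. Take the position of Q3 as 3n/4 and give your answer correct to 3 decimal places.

Cumulative frequencies: 6, 12, 23, 38, 47, 54, 60, 67
n = 67; position = 3n/4 = 50.25.
This falls in the class 54 to under 59: L = 54, F = 47, f = 7, h = 5.
Upper quartile ≈ 54 + ((50.25 − 47) / 7) × 5 = 56.3214

56.321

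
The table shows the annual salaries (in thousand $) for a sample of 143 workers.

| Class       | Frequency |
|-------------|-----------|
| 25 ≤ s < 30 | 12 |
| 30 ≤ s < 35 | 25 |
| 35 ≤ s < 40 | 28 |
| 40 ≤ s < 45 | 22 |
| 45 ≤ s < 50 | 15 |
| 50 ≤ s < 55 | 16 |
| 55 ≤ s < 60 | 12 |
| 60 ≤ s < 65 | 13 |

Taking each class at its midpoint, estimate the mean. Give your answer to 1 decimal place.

Midpoints: 27.5, 32.5, 37.5, 42.5, 47.5, 52.5, 57.5, 62.5
Σfm = 12×27.5 + 25×32.5 + 28×37.5 + 22×42.5 + 15×47.5 + 16×52.5 + 12×57.5 + 13×62.5 = 6182.5
n = Σf = 143
Mean = 6182.5 / 143 = 43.2343

43.2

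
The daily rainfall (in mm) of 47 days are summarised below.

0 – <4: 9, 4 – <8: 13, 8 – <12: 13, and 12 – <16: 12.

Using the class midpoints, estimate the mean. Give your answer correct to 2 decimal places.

Midpoints: 2, 6, 10, 14
Σfm = 9×2 + 13×6 + 13×10 + 12×14 = 394
n = Σf = 47
Mean = 394 / 47 = 8.3830

8.38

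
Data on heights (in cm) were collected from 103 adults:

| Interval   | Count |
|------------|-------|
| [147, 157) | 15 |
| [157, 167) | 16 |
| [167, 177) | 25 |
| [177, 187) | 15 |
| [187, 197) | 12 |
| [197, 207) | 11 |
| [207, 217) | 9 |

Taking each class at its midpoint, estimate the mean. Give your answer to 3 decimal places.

Midpoints: 152, 162, 172, 182, 192, 202, 212
Σfm = 15×152 + 16×162 + 25×172 + 15×182 + 12×192 + 11×202 + 9×212 = 18336
n = Σf = 103
Mean = 18336 / 103 = 178.0194

178.019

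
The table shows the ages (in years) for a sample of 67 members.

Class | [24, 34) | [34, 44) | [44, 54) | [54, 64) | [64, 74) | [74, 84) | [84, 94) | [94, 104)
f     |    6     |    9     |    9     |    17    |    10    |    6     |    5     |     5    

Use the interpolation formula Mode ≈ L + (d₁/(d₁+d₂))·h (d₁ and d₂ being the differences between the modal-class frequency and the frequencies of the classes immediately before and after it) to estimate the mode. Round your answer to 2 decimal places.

Modal class: [54, 64) (highest frequency 17).
d₁ = 17 − 9 = 8, d₂ = 17 − 10 = 7
Mode ≈ 54 + (8/(8+7)) × 10 = 54 + 5.3333 = 59.3333

59.33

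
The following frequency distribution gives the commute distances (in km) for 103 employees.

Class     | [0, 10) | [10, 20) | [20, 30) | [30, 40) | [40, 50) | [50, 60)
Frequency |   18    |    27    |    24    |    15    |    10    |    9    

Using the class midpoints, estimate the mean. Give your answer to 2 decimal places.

24.90

Midpoints: 5, 15, 25, 35, 45, 55
Σfm = 18×5 + 27×15 + 24×25 + 15×35 + 10×45 + 9×55 = 2565
n = Σf = 103
Mean = 2565 / 103 = 24.9029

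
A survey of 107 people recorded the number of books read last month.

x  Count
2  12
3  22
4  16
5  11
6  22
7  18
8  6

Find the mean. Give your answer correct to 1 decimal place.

Values: 2, 3, 4, 5, 6, 7, 8
Σfx = 12×2 + 22×3 + 16×4 + 11×5 + 22×6 + 18×7 + 6×8 = 515
n = Σf = 107
Mean = 515 / 107 = 4.8131

4.8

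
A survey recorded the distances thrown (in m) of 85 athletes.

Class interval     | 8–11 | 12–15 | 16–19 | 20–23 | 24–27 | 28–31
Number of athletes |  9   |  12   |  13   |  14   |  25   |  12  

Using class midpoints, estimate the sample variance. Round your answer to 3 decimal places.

40.448

Midpoints: 9.5, 13.5, 17.5, 21.5, 25.5, 29.5
n = 85, Σfm = 1767.5, mean = 20.7941
Σfm² = 40151.25
Σf(m − x̄)² = Σfm² − (Σfm)²/n = 40151.25 − 1767.5²/85 = 3397.6471
Sample variance = 3397.6471 / 84 = 40.4482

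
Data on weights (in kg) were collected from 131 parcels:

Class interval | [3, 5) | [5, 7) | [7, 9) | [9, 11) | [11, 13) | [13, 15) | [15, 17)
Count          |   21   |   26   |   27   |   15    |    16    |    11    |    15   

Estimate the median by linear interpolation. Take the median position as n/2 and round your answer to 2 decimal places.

8.37

Cumulative frequencies: 21, 47, 74, 89, 105, 116, 131
n = 131; position = n/2 = 65.5.
This falls in the class [7, 9): L = 7, F = 47, f = 27, h = 2.
Median ≈ 7 + ((65.5 − 47) / 27) × 2 = 8.3704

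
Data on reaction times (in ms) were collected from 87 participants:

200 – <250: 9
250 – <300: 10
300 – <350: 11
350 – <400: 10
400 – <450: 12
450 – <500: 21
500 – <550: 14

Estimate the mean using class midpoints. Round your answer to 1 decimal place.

396.8

Midpoints: 225, 275, 325, 375, 425, 475, 525
Σfm = 9×225 + 10×275 + 11×325 + 10×375 + 12×425 + 21×475 + 14×525 = 34525
n = Σf = 87
Mean = 34525 / 87 = 396.8391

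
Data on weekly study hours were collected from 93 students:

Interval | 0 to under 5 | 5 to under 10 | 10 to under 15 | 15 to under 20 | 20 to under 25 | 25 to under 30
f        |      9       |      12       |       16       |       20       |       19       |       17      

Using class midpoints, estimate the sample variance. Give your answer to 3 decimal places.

62.471

Midpoints: 2.5, 7.5, 12.5, 17.5, 22.5, 27.5
n = 93, Σfm = 1557.5, mean = 16.7473
Σfm² = 31831.25
Σf(m − x̄)² = Σfm² − (Σfm)²/n = 31831.25 − 1557.5²/93 = 5747.3118
Sample variance = 5747.3118 / 92 = 62.4708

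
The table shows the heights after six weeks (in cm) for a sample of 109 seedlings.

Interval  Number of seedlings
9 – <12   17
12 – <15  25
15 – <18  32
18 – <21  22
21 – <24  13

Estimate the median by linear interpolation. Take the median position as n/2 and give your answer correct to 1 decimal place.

Cumulative frequencies: 17, 42, 74, 96, 109
n = 109; position = n/2 = 54.5.
This falls in the class 15 – <18: L = 15, F = 42, f = 32, h = 3.
Median ≈ 15 + ((54.5 − 42) / 32) × 3 = 16.1719

16.2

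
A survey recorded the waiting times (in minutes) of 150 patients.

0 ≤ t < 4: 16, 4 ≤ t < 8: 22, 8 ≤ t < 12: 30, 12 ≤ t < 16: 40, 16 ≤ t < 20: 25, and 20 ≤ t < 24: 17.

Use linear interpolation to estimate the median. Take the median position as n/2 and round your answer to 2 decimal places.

12.70

Cumulative frequencies: 16, 38, 68, 108, 133, 150
n = 150; position = n/2 = 75.
This falls in the class 12 ≤ t < 16: L = 12, F = 68, f = 40, h = 4.
Median ≈ 12 + ((75 − 68) / 40) × 4 = 12.7000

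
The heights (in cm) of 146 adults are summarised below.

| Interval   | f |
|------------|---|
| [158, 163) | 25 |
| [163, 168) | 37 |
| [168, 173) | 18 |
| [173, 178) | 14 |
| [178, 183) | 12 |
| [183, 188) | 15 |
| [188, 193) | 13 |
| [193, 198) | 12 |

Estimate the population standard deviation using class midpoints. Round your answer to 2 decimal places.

11.42

Midpoints: 160.5, 165.5, 170.5, 175.5, 180.5, 185.5, 190.5, 195.5
n = 146, Σfm = 25433, mean = 174.1986
Σfm² = 4449446.5
Σf(m − x̄)² = Σfm² − (Σfm)²/n = 4449446.5 − 25433²/146 = 19052.7397
Population variance = 19052.7397 / 146 = 130.4982
Standard deviation = √130.4982 = 11.4236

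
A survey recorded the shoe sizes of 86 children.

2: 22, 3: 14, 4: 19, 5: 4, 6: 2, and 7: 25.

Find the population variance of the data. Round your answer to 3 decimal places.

3.857

Values: 2, 3, 4, 5, 6, 7
n = 86, Σfx = 369, mean = 4.2907
Σfx² = 1915
Σf(x − x̄)² = Σfx² − (Σfx)²/n = 1915 − 369²/86 = 331.7326
Population variance = 331.7326 / 86 = 3.8574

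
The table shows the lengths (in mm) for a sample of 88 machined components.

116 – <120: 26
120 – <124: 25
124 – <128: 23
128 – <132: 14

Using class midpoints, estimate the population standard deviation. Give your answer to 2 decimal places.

4.22

Midpoints: 118, 122, 126, 130
n = 88, Σfm = 10836, mean = 123.1364
Σfm² = 1335872
Σf(m − x̄)² = Σfm² − (Σfm)²/n = 1335872 − 10836²/88 = 1566.3636
Population variance = 1566.3636 / 88 = 17.7996
Standard deviation = √17.7996 = 4.2190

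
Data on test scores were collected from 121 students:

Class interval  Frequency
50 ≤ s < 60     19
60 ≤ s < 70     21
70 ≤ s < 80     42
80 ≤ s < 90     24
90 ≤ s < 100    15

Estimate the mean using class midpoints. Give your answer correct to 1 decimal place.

Midpoints: 55, 65, 75, 85, 95
Σfm = 19×55 + 21×65 + 42×75 + 24×85 + 15×95 = 9025
n = Σf = 121
Mean = 9025 / 121 = 74.5868

74.6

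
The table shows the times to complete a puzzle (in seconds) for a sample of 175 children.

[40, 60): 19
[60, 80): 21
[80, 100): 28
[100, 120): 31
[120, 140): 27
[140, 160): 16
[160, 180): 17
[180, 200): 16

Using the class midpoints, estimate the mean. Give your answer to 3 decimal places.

115.371

Midpoints: 50, 70, 90, 110, 130, 150, 170, 190
Σfm = 19×50 + 21×70 + 28×90 + 31×110 + 27×130 + 16×150 + 17×170 + 16×190 = 20190
n = Σf = 175
Mean = 20190 / 175 = 115.3714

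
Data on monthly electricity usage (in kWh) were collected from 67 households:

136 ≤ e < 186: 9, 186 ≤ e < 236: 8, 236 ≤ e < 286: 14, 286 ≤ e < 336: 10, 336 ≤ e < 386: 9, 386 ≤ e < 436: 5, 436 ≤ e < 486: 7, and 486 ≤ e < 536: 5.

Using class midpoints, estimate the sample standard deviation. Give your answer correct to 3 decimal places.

Midpoints: 161, 211, 261, 311, 361, 411, 461, 511
n = 67, Σfm = 20987, mean = 313.2388
Σfm² = 7321107
Σf(m − x̄)² = Σfm² − (Σfm)²/n = 7321107 − 20987²/67 = 747164.1791
Sample variance = 747164.1791 / 66 = 11320.6694
Standard deviation = √11320.6694 = 106.3986

106.399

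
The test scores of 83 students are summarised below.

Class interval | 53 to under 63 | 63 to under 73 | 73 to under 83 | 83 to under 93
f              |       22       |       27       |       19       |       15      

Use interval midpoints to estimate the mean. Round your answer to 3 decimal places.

71.253

Midpoints: 58, 68, 78, 88
Σfm = 22×58 + 27×68 + 19×78 + 15×88 = 5914
n = Σf = 83
Mean = 5914 / 83 = 71.2530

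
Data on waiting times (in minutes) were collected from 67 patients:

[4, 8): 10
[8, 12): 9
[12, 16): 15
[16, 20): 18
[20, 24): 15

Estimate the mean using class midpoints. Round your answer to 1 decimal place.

Midpoints: 6, 10, 14, 18, 22
Σfm = 10×6 + 9×10 + 15×14 + 18×18 + 15×22 = 1014
n = Σf = 67
Mean = 1014 / 67 = 15.1343

15.1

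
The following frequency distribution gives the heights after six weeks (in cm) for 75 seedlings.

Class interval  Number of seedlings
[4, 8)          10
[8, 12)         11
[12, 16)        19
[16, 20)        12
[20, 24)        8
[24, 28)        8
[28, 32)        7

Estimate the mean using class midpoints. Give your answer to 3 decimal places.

16.613

Midpoints: 6, 10, 14, 18, 22, 26, 30
Σfm = 10×6 + 11×10 + 19×14 + 12×18 + 8×22 + 8×26 + 7×30 = 1246
n = Σf = 75
Mean = 1246 / 75 = 16.6133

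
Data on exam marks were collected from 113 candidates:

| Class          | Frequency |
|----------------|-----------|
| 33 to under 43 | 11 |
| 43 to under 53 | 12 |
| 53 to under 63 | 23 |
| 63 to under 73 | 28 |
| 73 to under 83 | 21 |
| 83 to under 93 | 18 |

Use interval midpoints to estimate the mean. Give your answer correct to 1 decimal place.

66.0

Midpoints: 38, 48, 58, 68, 78, 88
Σfm = 11×38 + 12×48 + 23×58 + 28×68 + 21×78 + 18×88 = 7454
n = Σf = 113
Mean = 7454 / 113 = 65.9646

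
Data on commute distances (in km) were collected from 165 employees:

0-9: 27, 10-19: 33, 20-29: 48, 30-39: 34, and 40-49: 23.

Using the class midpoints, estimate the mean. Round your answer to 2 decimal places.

24.08

Midpoints: 4.5, 14.5, 24.5, 34.5, 44.5
Σfm = 27×4.5 + 33×14.5 + 48×24.5 + 34×34.5 + 23×44.5 = 3972.5
n = Σf = 165
Mean = 3972.5 / 165 = 24.0758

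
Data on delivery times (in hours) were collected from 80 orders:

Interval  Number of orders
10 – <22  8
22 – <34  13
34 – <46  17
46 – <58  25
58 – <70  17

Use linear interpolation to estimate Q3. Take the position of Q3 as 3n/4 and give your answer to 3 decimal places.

56.560

Cumulative frequencies: 8, 21, 38, 63, 80
n = 80; position = 3n/4 = 60.
This falls in the class 46 – <58: L = 46, F = 38, f = 25, h = 12.
Upper quartile ≈ 46 + ((60 − 38) / 25) × 12 = 56.5600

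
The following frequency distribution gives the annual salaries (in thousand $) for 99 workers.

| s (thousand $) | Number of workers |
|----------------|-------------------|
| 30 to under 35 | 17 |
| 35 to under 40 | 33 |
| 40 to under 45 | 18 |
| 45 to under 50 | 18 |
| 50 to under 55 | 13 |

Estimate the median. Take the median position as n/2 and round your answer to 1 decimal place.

Cumulative frequencies: 17, 50, 68, 86, 99
n = 99; position = n/2 = 49.5.
This falls in the class 35 to under 40: L = 35, F = 17, f = 33, h = 5.
Median ≈ 35 + ((49.5 − 17) / 33) × 5 = 39.9242

39.9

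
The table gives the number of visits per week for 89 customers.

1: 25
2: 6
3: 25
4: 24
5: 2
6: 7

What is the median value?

3

Cumulative frequencies: 25, 31, 56, 80, 82, 89
n = 89, so the median is the value in position (n+1)/2 = 45.
Position 45 falls at value 3.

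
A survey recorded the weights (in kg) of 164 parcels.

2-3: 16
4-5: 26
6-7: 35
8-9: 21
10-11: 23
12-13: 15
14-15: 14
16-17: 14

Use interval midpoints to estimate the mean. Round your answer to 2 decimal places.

Midpoints: 2.5, 4.5, 6.5, 8.5, 10.5, 12.5, 14.5, 16.5
Σfm = 16×2.5 + 26×4.5 + 35×6.5 + 21×8.5 + 23×10.5 + 15×12.5 + 14×14.5 + 14×16.5 = 1426
n = Σf = 164
Mean = 1426 / 164 = 8.6951

8.70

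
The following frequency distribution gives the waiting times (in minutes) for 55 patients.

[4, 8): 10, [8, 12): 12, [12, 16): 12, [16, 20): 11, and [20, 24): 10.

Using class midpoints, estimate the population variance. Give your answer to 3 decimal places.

Midpoints: 6, 10, 14, 18, 22
n = 55, Σfm = 766, mean = 13.9273
Σfm² = 12316
Σf(m − x̄)² = Σfm² − (Σfm)²/n = 12316 − 766²/55 = 1647.7091
Population variance = 1647.7091 / 55 = 29.9583

29.958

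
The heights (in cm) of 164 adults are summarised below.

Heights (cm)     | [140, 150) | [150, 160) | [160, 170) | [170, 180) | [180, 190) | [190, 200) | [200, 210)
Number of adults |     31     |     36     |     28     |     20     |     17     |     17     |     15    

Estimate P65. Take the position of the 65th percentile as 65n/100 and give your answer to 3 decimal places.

175.800

Cumulative frequencies: 31, 67, 95, 115, 132, 149, 164
n = 164; position = 65n/100 = 106.6.
This falls in the class [170, 180): L = 170, F = 95, f = 20, h = 10.
65th percentile ≈ 170 + ((106.6 − 95) / 20) × 10 = 175.8000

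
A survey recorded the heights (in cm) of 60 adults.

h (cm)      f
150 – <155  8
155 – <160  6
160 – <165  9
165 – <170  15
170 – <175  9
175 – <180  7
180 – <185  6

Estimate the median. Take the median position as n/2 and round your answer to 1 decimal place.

Cumulative frequencies: 8, 14, 23, 38, 47, 54, 60
n = 60; position = n/2 = 30.
This falls in the class 165 – <170: L = 165, F = 23, f = 15, h = 5.
Median ≈ 165 + ((30 − 23) / 15) × 5 = 167.3333

167.3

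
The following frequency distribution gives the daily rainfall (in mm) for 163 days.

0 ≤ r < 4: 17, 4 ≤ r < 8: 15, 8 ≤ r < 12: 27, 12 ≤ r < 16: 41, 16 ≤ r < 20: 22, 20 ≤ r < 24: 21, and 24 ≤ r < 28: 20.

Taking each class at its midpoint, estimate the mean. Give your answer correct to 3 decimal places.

Midpoints: 2, 6, 10, 14, 18, 22, 26
Σfm = 17×2 + 15×6 + 27×10 + 41×14 + 22×18 + 21×22 + 20×26 = 2346
n = Σf = 163
Mean = 2346 / 163 = 14.3926

14.393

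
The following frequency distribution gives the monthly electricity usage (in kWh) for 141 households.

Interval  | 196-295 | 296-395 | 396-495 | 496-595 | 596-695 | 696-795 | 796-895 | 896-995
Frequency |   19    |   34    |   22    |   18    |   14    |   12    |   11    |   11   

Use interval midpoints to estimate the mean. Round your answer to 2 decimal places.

522.80

Midpoints: 245.5, 345.5, 445.5, 545.5, 645.5, 745.5, 845.5, 945.5
Σfm = 19×245.5 + 34×345.5 + 22×445.5 + 18×545.5 + 14×645.5 + 12×745.5 + 11×845.5 + 11×945.5 = 73715.5
n = Σf = 141
Mean = 73715.5 / 141 = 522.8050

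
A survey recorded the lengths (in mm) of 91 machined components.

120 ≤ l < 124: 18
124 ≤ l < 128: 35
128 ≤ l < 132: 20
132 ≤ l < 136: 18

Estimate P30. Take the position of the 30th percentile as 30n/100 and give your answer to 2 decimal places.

Cumulative frequencies: 18, 53, 73, 91
n = 91; position = 30n/100 = 27.3.
This falls in the class 124 ≤ l < 128: L = 124, F = 18, f = 35, h = 4.
30th percentile ≈ 124 + ((27.3 − 18) / 35) × 4 = 125.0629

125.06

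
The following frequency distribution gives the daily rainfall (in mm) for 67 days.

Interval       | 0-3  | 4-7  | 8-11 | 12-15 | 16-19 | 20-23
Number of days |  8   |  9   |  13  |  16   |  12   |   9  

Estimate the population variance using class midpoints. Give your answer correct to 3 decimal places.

Midpoints: 1.5, 5.5, 9.5, 13.5, 17.5, 21.5
n = 67, Σfm = 804.5, mean = 12.0075
Σfm² = 12214.75
Σf(m − x̄)² = Σfm² − (Σfm)²/n = 12214.75 − 804.5²/67 = 2554.7463
Population variance = 2554.7463 / 67 = 38.1305

38.131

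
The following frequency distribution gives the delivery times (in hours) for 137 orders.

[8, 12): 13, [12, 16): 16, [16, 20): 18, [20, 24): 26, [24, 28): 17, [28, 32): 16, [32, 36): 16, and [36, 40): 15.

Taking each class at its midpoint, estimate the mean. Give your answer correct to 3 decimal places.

23.985

Midpoints: 10, 14, 18, 22, 26, 30, 34, 38
Σfm = 13×10 + 16×14 + 18×18 + 26×22 + 17×26 + 16×30 + 16×34 + 15×38 = 3286
n = Σf = 137
Mean = 3286 / 137 = 23.9854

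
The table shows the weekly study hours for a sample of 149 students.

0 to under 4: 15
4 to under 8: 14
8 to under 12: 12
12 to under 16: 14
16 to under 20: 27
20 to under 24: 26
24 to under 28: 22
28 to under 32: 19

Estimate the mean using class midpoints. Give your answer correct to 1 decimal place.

Midpoints: 2, 6, 10, 14, 18, 22, 26, 30
Σfm = 15×2 + 14×6 + 12×10 + 14×14 + 27×18 + 26×22 + 22×26 + 19×30 = 2630
n = Σf = 149
Mean = 2630 / 149 = 17.6510

17.7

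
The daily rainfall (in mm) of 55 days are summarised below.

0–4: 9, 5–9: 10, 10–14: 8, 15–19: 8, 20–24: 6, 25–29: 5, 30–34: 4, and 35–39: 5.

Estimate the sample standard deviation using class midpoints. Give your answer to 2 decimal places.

Midpoints: 2, 7, 12, 17, 22, 27, 32, 37
n = 55, Σfm = 900, mean = 16.3636
Σfm² = 21480
Σf(m − x̄)² = Σfm² − (Σfm)²/n = 21480 − 900²/55 = 6752.7273
Sample variance = 6752.7273 / 54 = 125.0505
Standard deviation = √125.0505 = 11.1826

11.18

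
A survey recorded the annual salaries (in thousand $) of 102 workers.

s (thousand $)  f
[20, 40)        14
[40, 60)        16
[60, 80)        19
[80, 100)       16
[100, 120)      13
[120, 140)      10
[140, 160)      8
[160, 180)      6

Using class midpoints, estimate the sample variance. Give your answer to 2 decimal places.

1697.38

Midpoints: 30, 50, 70, 90, 110, 130, 150, 170
n = 102, Σfm = 8940, mean = 87.6471
Σfm² = 955000
Σf(m − x̄)² = Σfm² − (Σfm)²/n = 955000 − 8940²/102 = 171435.2941
Sample variance = 171435.2941 / 101 = 1697.3791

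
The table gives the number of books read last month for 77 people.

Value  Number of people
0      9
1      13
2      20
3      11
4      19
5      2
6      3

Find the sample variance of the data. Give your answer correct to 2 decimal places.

2.44

Values: 0, 1, 2, 3, 4, 5, 6
n = 77, Σfx = 190, mean = 2.4675
Σfx² = 654
Σf(x − x̄)² = Σfx² − (Σfx)²/n = 654 − 190²/77 = 185.1688
Sample variance = 185.1688 / 76 = 2.4364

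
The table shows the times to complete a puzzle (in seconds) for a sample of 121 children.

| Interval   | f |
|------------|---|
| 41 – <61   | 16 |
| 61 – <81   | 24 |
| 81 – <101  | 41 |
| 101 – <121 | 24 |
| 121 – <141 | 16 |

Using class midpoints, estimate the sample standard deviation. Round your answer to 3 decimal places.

24.221

Midpoints: 51, 71, 91, 111, 131
n = 121, Σfm = 11011, mean = 91.0000
Σfm² = 1072401
Σf(m − x̄)² = Σfm² − (Σfm)²/n = 1072401 − 11011²/121 = 70400.0000
Sample variance = 70400.0000 / 120 = 586.6667
Standard deviation = √586.6667 = 24.2212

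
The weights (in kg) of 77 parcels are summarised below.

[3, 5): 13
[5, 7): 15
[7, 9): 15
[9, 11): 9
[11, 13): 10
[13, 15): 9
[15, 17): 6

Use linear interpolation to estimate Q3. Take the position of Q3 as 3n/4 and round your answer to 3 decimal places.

Cumulative frequencies: 13, 28, 43, 52, 62, 71, 77
n = 77; position = 3n/4 = 57.75.
This falls in the class [11, 13): L = 11, F = 52, f = 10, h = 2.
Upper quartile ≈ 11 + ((57.75 − 52) / 10) × 2 = 12.1500

12.150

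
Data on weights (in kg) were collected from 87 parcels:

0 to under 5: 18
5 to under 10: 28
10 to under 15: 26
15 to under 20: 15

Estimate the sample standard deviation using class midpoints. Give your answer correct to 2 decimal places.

Midpoints: 2.5, 7.5, 12.5, 17.5
n = 87, Σfm = 842.5, mean = 9.6839
Σfm² = 10343.75
Σf(m − x̄)² = Σfm² − (Σfm)²/n = 10343.75 − 842.5²/87 = 2185.0575
Sample variance = 2185.0575 / 86 = 25.4076
Standard deviation = √25.4076 = 5.0406

5.04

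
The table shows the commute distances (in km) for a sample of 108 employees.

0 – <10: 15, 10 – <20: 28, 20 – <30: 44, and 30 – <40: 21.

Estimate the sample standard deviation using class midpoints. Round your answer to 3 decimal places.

9.488

Midpoints: 5, 15, 25, 35
n = 108, Σfm = 2330, mean = 21.5741
Σfm² = 59900
Σf(m − x̄)² = Σfm² − (Σfm)²/n = 59900 − 2330²/108 = 9632.4074
Sample variance = 9632.4074 / 107 = 90.0225
Standard deviation = √90.0225 = 9.4880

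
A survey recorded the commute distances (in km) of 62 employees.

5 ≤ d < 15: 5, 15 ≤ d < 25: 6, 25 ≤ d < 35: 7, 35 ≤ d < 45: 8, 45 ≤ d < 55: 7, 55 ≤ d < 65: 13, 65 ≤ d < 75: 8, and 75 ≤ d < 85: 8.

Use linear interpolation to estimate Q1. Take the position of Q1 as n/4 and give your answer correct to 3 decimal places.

Cumulative frequencies: 5, 11, 18, 26, 33, 46, 54, 62
n = 62; position = n/4 = 15.5.
This falls in the class 25 ≤ d < 35: L = 25, F = 11, f = 7, h = 10.
Lower quartile ≈ 25 + ((15.5 − 11) / 7) × 10 = 31.4286

31.429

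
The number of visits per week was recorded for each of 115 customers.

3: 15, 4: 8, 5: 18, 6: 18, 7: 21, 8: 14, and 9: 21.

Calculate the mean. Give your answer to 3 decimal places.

Values: 3, 4, 5, 6, 7, 8, 9
Σfx = 15×3 + 8×4 + 18×5 + 18×6 + 21×7 + 14×8 + 21×9 = 723
n = Σf = 115
Mean = 723 / 115 = 6.2870

6.287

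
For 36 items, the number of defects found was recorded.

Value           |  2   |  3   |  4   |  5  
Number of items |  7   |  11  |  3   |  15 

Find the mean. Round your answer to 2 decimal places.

3.72

Values: 2, 3, 4, 5
Σfx = 7×2 + 11×3 + 3×4 + 15×5 = 134
n = Σf = 36
Mean = 134 / 36 = 3.7222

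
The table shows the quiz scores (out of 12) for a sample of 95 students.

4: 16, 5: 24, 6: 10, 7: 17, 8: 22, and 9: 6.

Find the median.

6

Cumulative frequencies: 16, 40, 50, 67, 89, 95
n = 95, so the median is the value in position (n+1)/2 = 48.
Position 48 falls at value 6.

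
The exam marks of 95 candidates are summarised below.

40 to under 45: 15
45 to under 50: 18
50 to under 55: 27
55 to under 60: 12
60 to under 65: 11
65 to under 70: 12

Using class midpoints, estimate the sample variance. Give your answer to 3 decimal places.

Midpoints: 42.5, 47.5, 52.5, 57.5, 62.5, 67.5
n = 95, Σfm = 5097.5, mean = 53.6579
Σfm² = 279443.75
Σf(m − x̄)² = Σfm² − (Σfm)²/n = 279443.75 − 5097.5²/95 = 5922.6316
Sample variance = 5922.6316 / 94 = 63.0067

63.007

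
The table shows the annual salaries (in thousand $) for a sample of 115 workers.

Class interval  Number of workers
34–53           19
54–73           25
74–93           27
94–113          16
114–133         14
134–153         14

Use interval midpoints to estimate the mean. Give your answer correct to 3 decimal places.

87.500

Midpoints: 43.5, 63.5, 83.5, 103.5, 123.5, 143.5
Σfm = 19×43.5 + 25×63.5 + 27×83.5 + 16×103.5 + 14×123.5 + 14×143.5 = 10062.5
n = Σf = 115
Mean = 10062.5 / 115 = 87.5000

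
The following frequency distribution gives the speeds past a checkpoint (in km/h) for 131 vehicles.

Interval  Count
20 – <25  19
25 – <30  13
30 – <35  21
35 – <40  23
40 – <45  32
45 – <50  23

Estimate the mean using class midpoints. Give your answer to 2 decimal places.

36.51

Midpoints: 22.5, 27.5, 32.5, 37.5, 42.5, 47.5
Σfm = 19×22.5 + 13×27.5 + 21×32.5 + 23×37.5 + 32×42.5 + 23×47.5 = 4782.5
n = Σf = 131
Mean = 4782.5 / 131 = 36.5076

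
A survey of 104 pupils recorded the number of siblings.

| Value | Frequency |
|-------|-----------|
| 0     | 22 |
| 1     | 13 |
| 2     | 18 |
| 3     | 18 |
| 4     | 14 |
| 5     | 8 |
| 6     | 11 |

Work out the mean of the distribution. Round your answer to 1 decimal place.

Values: 0, 1, 2, 3, 4, 5, 6
Σfx = 22×0 + 13×1 + 18×2 + 18×3 + 14×4 + 8×5 + 11×6 = 265
n = Σf = 104
Mean = 265 / 104 = 2.5481

2.5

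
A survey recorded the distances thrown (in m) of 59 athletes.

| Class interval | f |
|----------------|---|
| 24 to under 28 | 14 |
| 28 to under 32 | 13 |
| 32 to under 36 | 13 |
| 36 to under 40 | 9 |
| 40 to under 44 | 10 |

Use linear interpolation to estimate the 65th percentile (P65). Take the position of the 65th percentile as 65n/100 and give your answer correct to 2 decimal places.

35.49

Cumulative frequencies: 14, 27, 40, 49, 59
n = 59; position = 65n/100 = 38.35.
This falls in the class 32 to under 36: L = 32, F = 27, f = 13, h = 4.
65th percentile ≈ 32 + ((38.35 − 27) / 13) × 4 = 35.4923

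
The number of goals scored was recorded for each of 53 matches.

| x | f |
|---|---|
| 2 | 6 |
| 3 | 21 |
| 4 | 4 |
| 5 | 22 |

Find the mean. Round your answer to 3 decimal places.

3.792

Values: 2, 3, 4, 5
Σfx = 6×2 + 21×3 + 4×4 + 22×5 = 201
n = Σf = 53
Mean = 201 / 53 = 3.7925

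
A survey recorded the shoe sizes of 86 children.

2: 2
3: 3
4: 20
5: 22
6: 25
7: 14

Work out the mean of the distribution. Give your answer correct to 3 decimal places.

5.244

Values: 2, 3, 4, 5, 6, 7
Σfx = 2×2 + 3×3 + 20×4 + 22×5 + 25×6 + 14×7 = 451
n = Σf = 86
Mean = 451 / 86 = 5.2442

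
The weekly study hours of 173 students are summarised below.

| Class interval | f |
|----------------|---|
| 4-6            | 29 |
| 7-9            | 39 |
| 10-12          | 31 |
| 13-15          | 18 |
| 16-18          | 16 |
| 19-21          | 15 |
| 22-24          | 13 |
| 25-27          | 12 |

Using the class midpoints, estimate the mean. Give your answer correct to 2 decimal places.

Midpoints: 5, 8, 11, 14, 17, 20, 23, 26
Σfm = 29×5 + 39×8 + 31×11 + 18×14 + 16×17 + 15×20 + 13×23 + 12×26 = 2233
n = Σf = 173
Mean = 2233 / 173 = 12.9075

12.91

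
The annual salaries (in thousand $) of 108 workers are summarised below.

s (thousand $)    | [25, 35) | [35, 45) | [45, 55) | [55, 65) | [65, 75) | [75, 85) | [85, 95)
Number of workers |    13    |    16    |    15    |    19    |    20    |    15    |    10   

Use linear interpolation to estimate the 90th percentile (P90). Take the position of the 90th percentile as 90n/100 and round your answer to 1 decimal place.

Cumulative frequencies: 13, 29, 44, 63, 83, 98, 108
n = 108; position = 90n/100 = 97.2.
This falls in the class [75, 85): L = 75, F = 83, f = 15, h = 10.
90th percentile ≈ 75 + ((97.2 − 83) / 15) × 10 = 84.4667

84.5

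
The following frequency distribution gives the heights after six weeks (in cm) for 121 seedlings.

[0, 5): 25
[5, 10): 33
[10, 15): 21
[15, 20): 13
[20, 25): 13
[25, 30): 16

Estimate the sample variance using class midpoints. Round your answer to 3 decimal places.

71.222

Midpoints: 2.5, 7.5, 12.5, 17.5, 22.5, 27.5
n = 121, Σfm = 1532.5, mean = 12.6653
Σfm² = 27956.25
Σf(m − x̄)² = Σfm² − (Σfm)²/n = 27956.25 − 1532.5²/121 = 8546.6942
Sample variance = 8546.6942 / 120 = 71.2225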